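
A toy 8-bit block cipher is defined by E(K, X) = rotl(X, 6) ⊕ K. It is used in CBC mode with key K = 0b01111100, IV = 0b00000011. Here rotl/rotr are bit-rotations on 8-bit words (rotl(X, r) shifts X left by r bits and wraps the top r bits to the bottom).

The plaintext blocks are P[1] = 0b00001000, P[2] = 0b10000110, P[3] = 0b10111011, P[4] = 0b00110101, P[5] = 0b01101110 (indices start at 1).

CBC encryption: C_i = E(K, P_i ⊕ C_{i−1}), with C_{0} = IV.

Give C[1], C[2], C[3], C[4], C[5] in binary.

C[1]: P[1] ⊕ 0b00000011 = 0b00001011; E(K, 0b00001011) = 0b10111110.
C[2]: P[2] ⊕ 0b10111110 = 0b00111000; E(K, 0b00111000) = 0b01110010.
C[3]: P[3] ⊕ 0b01110010 = 0b11001001; E(K, 0b11001001) = 0b00001110.
C[4]: P[4] ⊕ 0b00001110 = 0b00111011; E(K, 0b00111011) = 0b10110010.
C[5]: P[5] ⊕ 0b10110010 = 0b11011100; E(K, 0b11011100) = 0b01001011.

C[1] = 0b10111110, C[2] = 0b01110010, C[3] = 0b00001110, C[4] = 0b10110010, C[5] = 0b01001011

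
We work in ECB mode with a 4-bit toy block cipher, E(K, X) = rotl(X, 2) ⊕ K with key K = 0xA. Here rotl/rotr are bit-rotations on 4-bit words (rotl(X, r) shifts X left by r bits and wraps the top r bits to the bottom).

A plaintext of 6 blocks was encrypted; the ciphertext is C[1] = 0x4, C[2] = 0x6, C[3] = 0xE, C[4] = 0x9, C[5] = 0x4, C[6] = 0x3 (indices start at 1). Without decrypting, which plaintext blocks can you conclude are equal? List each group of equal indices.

P[1] = P[5]

ECB encrypts each block independently with the same key, so equal ciphertext blocks imply equal plaintext blocks.
C[1] = C[5] = 0x4, so P[1] = P[5].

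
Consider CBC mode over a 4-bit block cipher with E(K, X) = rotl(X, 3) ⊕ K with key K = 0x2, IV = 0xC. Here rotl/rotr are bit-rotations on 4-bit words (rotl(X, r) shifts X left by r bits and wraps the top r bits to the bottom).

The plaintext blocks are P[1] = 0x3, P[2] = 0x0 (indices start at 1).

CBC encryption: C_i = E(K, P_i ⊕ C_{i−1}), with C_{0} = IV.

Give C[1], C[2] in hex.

C[1]: P[1] ⊕ 0xC = 0xF; E(K, 0xF) = 0xD.
C[2]: P[2] ⊕ 0xD = 0xD; E(K, 0xD) = 0xC.

C[1] = 0xD, C[2] = 0xC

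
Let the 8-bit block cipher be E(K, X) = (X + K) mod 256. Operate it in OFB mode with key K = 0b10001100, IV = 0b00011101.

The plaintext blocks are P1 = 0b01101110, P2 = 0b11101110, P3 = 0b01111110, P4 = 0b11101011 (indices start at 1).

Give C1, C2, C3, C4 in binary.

OFB encryption: S_i = E(K, S_{i−1}) with S_{0} = IV; C_i = P_i ⊕ S_i.
C1: S = E(K, 0b00011101) = 0b10101001; 0b01101110 ⊕ 0b10101001 = 0b11000111.
C2: S = E(K, 0b10101001) = 0b00110101; 0b11101110 ⊕ 0b00110101 = 0b11011011.
C3: S = E(K, 0b00110101) = 0b11000001; 0b01111110 ⊕ 0b11000001 = 0b10111111.
C4: S = E(K, 0b11000001) = 0b01001101; 0b11101011 ⊕ 0b01001101 = 0b10100110.

C1 = 0b11000111, C2 = 0b11011011, C3 = 0b10111111, C4 = 0b10100110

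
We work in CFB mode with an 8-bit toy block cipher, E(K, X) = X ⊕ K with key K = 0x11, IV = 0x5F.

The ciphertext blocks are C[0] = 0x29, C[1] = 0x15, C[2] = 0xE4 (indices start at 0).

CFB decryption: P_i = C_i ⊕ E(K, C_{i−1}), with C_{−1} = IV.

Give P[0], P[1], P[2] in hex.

P[0] = 0x67, P[1] = 0x2D, P[2] = 0xE0

P[0]: E(K, 0x5F) = 0x4E; 0x29 ⊕ 0x4E = 0x67.
P[1]: E(K, 0x29) = 0x38; 0x15 ⊕ 0x38 = 0x2D.
P[2]: E(K, 0x15) = 0x04; 0xE4 ⊕ 0x04 = 0xE0.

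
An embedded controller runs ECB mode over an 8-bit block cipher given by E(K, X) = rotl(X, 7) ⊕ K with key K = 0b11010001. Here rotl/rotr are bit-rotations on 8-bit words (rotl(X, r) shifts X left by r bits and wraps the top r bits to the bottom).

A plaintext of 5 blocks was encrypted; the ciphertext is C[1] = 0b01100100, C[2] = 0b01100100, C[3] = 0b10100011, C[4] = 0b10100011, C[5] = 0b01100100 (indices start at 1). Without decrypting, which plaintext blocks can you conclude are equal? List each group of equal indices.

P[1] = P[2] = P[5]; P[3] = P[4]

ECB encrypts each block independently with the same key, so equal ciphertext blocks imply equal plaintext blocks.
C[1] = C[2] = C[5] = 0b01100100, so P[1] = P[2] = P[5].
C[3] = C[4] = 0b10100011, so P[3] = P[4].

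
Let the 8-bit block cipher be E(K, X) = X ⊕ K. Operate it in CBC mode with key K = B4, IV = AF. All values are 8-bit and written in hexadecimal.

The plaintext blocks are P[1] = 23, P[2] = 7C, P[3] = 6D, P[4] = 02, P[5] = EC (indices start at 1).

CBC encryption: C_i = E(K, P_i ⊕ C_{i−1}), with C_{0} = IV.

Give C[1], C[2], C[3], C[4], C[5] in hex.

C[1] = 38, C[2] = F0, C[3] = 29, C[4] = 9F, C[5] = C7

C[1]: P[1] ⊕ AF = 8C; E(K, 8C) = 38.
C[2]: P[2] ⊕ 38 = 44; E(K, 44) = F0.
C[3]: P[3] ⊕ F0 = 9D; E(K, 9D) = 29.
C[4]: P[4] ⊕ 29 = 2B; E(K, 2B) = 9F.
C[5]: P[5] ⊕ 9F = 73; E(K, 73) = C7.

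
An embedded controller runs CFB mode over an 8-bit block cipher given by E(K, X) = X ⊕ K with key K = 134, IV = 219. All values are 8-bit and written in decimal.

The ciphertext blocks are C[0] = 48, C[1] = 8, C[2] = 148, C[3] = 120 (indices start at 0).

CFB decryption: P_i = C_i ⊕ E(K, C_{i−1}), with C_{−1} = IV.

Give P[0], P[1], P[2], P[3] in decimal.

P[0] = 109, P[1] = 190, P[2] = 26, P[3] = 106

P[0]: E(K, 219) = 93; 48 ⊕ 93 = 109.
P[1]: E(K, 48) = 182; 8 ⊕ 182 = 190.
P[2]: E(K, 8) = 142; 148 ⊕ 142 = 26.
P[3]: E(K, 148) = 18; 120 ⊕ 18 = 106.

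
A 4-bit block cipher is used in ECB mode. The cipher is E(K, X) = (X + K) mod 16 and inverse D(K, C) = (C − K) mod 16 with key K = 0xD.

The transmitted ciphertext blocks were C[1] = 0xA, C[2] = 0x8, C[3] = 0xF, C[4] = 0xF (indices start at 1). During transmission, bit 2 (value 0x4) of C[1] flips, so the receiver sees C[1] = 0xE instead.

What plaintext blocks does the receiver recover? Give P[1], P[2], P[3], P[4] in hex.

ECB decryption: P_i = D(K, C_i).
Only C[1] changed, to 0xE. In ECB, a change in C_i affects only P_i. Decrypting the received ciphertext:
P[1]: D(K, 0xE) = 0x1.
P[2]: D(K, 0x8) = 0xB.
P[3]: D(K, 0xF) = 0x2.
P[4]: D(K, 0xF) = 0x2.
Blocks that differ from the original plaintext: P[1].

P[1] = 0x1, P[2] = 0xB, P[3] = 0x2, P[4] = 0x2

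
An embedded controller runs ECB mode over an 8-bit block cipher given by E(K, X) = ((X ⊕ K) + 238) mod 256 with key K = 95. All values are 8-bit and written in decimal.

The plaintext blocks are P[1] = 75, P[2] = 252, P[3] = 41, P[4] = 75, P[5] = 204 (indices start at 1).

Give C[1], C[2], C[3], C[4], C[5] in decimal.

ECB encryption: C_i = E(K, P_i).
C[1]: E(K, 75) = 2.
C[2]: E(K, 252) = 145.
C[3]: E(K, 41) = 100.
C[4]: E(K, 75) = 2.
C[5]: E(K, 204) = 129.

C[1] = 2, C[2] = 145, C[3] = 100, C[4] = 2, C[5] = 129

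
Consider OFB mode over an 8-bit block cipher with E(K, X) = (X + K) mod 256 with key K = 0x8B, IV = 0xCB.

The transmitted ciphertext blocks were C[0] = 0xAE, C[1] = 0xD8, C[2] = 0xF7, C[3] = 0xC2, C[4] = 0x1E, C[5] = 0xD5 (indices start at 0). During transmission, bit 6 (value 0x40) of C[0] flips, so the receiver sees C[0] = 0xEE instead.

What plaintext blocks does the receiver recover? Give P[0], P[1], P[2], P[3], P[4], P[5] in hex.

OFB decryption: S_i = E(K, S_{i−1}) with S_{−1} = IV; P_i = C_i ⊕ S_i.
Only C[0] changed, to 0xEE. In OFB, a change in C_i flips the same bit in P_i only; the keystream is unaffected. Decrypting the received ciphertext:
P[0]: S = E(K, 0xCB) = 0x56; 0xEE ⊕ 0x56 = 0xB8.
P[1]: S = E(K, 0x56) = 0xE1; 0xD8 ⊕ 0xE1 = 0x39.
P[2]: S = E(K, 0xE1) = 0x6C; 0xF7 ⊕ 0x6C = 0x9B.
P[3]: S = E(K, 0x6C) = 0xF7; 0xC2 ⊕ 0xF7 = 0x35.
P[4]: S = E(K, 0xF7) = 0x82; 0x1E ⊕ 0x82 = 0x9C.
P[5]: S = E(K, 0x82) = 0x0D; 0xD5 ⊕ 0x0D = 0xD8.
Blocks that differ from the original plaintext: P[0].

P[0] = 0xB8, P[1] = 0x39, P[2] = 0x9B, P[3] = 0x35, P[4] = 0x9C, P[5] = 0xD8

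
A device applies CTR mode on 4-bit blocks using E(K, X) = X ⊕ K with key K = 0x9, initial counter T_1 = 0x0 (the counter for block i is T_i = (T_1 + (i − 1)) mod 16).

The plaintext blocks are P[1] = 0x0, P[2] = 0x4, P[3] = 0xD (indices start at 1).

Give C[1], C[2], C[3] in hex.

CTR encryption: S_i = E(K, T_i) where T_i is the counter for block i; C_i = P_i ⊕ S_i.
C[1]: T = 0x0, S = E(K, T) = 0x9; 0x0 ⊕ 0x9 = 0x9.
C[2]: T = 0x1, S = E(K, T) = 0x8; 0x4 ⊕ 0x8 = 0xC.
C[3]: T = 0x2, S = E(K, T) = 0xB; 0xD ⊕ 0xB = 0x6.

C[1] = 0x9, C[2] = 0xC, C[3] = 0x6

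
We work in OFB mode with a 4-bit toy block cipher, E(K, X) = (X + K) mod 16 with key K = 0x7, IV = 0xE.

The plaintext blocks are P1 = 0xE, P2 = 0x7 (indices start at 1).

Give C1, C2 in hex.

C1 = 0xB, C2 = 0xB

OFB encryption: S_i = E(K, S_{i−1}) with S_{0} = IV; C_i = P_i ⊕ S_i.
C1: S = E(K, 0xE) = 0x5; 0xE ⊕ 0x5 = 0xB.
C2: S = E(K, 0x5) = 0xC; 0x7 ⊕ 0xC = 0xB.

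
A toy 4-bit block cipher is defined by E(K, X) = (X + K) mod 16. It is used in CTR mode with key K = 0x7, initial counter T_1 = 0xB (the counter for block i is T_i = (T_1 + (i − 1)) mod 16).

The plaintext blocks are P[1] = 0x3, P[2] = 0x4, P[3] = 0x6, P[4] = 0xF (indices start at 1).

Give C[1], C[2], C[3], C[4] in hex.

C[1] = 0x1, C[2] = 0x7, C[3] = 0x2, C[4] = 0xA

CTR encryption: S_i = E(K, T_i) where T_i is the counter for block i; C_i = P_i ⊕ S_i.
C[1]: T = 0xB, S = E(K, T) = 0x2; 0x3 ⊕ 0x2 = 0x1.
C[2]: T = 0xC, S = E(K, T) = 0x3; 0x4 ⊕ 0x3 = 0x7.
C[3]: T = 0xD, S = E(K, T) = 0x4; 0x6 ⊕ 0x4 = 0x2.
C[4]: T = 0xE, S = E(K, T) = 0x5; 0xF ⊕ 0x5 = 0xA.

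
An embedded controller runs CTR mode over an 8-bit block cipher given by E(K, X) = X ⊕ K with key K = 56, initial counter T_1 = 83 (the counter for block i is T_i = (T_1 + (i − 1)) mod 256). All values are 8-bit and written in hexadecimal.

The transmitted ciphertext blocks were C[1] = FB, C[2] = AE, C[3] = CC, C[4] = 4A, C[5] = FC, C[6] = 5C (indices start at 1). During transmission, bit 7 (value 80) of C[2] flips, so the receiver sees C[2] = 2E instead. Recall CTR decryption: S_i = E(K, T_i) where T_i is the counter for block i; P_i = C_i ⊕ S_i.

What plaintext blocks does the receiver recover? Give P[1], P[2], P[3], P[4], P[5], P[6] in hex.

P[1] = 2E, P[2] = FC, P[3] = 1F, P[4] = 9A, P[5] = 2D, P[6] = 82

Only C[2] changed, to 2E. In CTR, a change in C_i flips the same bit in P_i only; the keystream is unaffected. Decrypting the received ciphertext:
P[1]: T = 83, S = E(K, T) = D5; FB ⊕ D5 = 2E.
P[2]: T = 84, S = E(K, T) = D2; 2E ⊕ D2 = FC.
P[3]: T = 85, S = E(K, T) = D3; CC ⊕ D3 = 1F.
P[4]: T = 86, S = E(K, T) = D0; 4A ⊕ D0 = 9A.
P[5]: T = 87, S = E(K, T) = D1; FC ⊕ D1 = 2D.
P[6]: T = 88, S = E(K, T) = DE; 5C ⊕ DE = 82.
Blocks that differ from the original plaintext: P[2].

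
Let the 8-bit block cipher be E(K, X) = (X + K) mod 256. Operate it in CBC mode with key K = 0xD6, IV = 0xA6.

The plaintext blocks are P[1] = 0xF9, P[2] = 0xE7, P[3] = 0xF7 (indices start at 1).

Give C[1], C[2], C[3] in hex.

CBC encryption: C_i = E(K, P_i ⊕ C_{i−1}), with C_{0} = IV.
C[1]: P[1] ⊕ 0xA6 = 0x5F; E(K, 0x5F) = 0x35.
C[2]: P[2] ⊕ 0x35 = 0xD2; E(K, 0xD2) = 0xA8.
C[3]: P[3] ⊕ 0xA8 = 0x5F; E(K, 0x5F) = 0x35.

C[1] = 0x35, C[2] = 0xA8, C[3] = 0x35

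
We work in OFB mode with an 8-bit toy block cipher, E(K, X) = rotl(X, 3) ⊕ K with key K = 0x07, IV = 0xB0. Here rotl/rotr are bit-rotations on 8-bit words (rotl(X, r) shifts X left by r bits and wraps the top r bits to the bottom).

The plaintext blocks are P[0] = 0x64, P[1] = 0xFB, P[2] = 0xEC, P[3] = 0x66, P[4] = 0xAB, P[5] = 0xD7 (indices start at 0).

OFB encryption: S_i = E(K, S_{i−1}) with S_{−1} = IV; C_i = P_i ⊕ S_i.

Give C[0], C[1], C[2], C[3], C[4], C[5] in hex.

C[0]: S = E(K, 0xB0) = 0x82; 0x64 ⊕ 0x82 = 0xE6.
C[1]: S = E(K, 0x82) = 0x13; 0xFB ⊕ 0x13 = 0xE8.
C[2]: S = E(K, 0x13) = 0x9F; 0xEC ⊕ 0x9F = 0x73.
C[3]: S = E(K, 0x9F) = 0xFB; 0x66 ⊕ 0xFB = 0x9D.
C[4]: S = E(K, 0xFB) = 0xD8; 0xAB ⊕ 0xD8 = 0x73.
C[5]: S = E(K, 0xD8) = 0xC1; 0xD7 ⊕ 0xC1 = 0x16.

C[0] = 0xE6, C[1] = 0xE8, C[2] = 0x73, C[3] = 0x9D, C[4] = 0x73, C[5] = 0x16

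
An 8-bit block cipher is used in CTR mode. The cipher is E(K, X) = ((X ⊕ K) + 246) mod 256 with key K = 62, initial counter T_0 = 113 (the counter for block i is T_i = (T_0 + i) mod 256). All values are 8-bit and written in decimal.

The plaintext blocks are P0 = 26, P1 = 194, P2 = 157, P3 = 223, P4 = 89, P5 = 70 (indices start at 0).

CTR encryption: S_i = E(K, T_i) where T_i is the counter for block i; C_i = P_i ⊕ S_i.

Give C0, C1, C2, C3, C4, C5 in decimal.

C0 = 95, C1 = 128, C2 = 222, C3 = 159, C4 = 24, C5 = 120

C0: T = 113, S = E(K, T) = 69; 26 ⊕ 69 = 95.
C1: T = 114, S = E(K, T) = 66; 194 ⊕ 66 = 128.
C2: T = 115, S = E(K, T) = 67; 157 ⊕ 67 = 222.
C3: T = 116, S = E(K, T) = 64; 223 ⊕ 64 = 159.
C4: T = 117, S = E(K, T) = 65; 89 ⊕ 65 = 24.
C5: T = 118, S = E(K, T) = 62; 70 ⊕ 62 = 120.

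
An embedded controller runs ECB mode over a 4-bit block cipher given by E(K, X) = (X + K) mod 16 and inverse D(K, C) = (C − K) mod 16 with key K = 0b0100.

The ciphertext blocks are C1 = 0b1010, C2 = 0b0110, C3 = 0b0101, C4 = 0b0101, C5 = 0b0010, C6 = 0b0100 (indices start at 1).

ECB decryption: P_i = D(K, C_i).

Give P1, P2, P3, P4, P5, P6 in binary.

P1: D(K, 0b1010) = 0b0110.
P2: D(K, 0b0110) = 0b0010.
P3: D(K, 0b0101) = 0b0001.
P4: D(K, 0b0101) = 0b0001.
P5: D(K, 0b0010) = 0b1110.
P6: D(K, 0b0100) = 0b0000.

P1 = 0b0110, P2 = 0b0010, P3 = 0b0001, P4 = 0b0001, P5 = 0b1110, P6 = 0b0000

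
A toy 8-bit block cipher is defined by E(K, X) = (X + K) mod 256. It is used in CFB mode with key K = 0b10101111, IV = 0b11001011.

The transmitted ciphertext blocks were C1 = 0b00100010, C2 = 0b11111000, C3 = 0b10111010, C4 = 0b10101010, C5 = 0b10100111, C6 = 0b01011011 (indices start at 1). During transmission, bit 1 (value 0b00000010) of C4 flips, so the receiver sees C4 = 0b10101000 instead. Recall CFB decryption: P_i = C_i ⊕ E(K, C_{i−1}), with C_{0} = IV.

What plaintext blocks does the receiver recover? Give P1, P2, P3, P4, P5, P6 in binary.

Only C4 changed, to 0b10101000. In CFB, a change in C_i flips the same bit in P_i and garbles P_{i+1}. Decrypting the received ciphertext:
P1: E(K, 0b11001011) = 0b01111010; 0b00100010 ⊕ 0b01111010 = 0b01011000.
P2: E(K, 0b00100010) = 0b11010001; 0b11111000 ⊕ 0b11010001 = 0b00101001.
P3: E(K, 0b11111000) = 0b10100111; 0b10111010 ⊕ 0b10100111 = 0b00011101.
P4: E(K, 0b10111010) = 0b01101001; 0b10101000 ⊕ 0b01101001 = 0b11000001.
P5: E(K, 0b10101000) = 0b01010111; 0b10100111 ⊕ 0b01010111 = 0b11110000.
P6: E(K, 0b10100111) = 0b01010110; 0b01011011 ⊕ 0b01010110 = 0b00001101.
Blocks that differ from the original plaintext: P4, P5.

P1 = 0b01011000, P2 = 0b00101001, P3 = 0b00011101, P4 = 0b11000001, P5 = 0b11110000, P6 = 0b00001101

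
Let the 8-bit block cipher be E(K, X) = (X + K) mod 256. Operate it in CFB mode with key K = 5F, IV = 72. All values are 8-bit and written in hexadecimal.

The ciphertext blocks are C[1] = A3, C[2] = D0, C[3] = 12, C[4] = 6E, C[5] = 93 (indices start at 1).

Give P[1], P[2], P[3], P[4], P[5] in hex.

CFB decryption: P_i = C_i ⊕ E(K, C_{i−1}), with C_{0} = IV.
P[1]: E(K, 72) = D1; A3 ⊕ D1 = 72.
P[2]: E(K, A3) = 02; D0 ⊕ 02 = D2.
P[3]: E(K, D0) = 2F; 12 ⊕ 2F = 3D.
P[4]: E(K, 12) = 71; 6E ⊕ 71 = 1F.
P[5]: E(K, 6E) = CD; 93 ⊕ CD = 5E.

P[1] = 72, P[2] = D2, P[3] = 3D, P[4] = 1F, P[5] = 5E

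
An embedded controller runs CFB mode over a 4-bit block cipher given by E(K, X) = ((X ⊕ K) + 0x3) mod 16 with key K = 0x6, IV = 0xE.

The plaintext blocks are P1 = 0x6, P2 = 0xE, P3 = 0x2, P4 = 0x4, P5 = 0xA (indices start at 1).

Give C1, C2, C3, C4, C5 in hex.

CFB encryption: C_i = P_i ⊕ E(K, C_{i−1}), with C_{0} = IV.
C1: E(K, 0xE) = 0xB; 0x6 ⊕ 0xB = 0xD.
C2: E(K, 0xD) = 0xE; 0xE ⊕ 0xE = 0x0.
C3: E(K, 0x0) = 0x9; 0x2 ⊕ 0x9 = 0xB.
C4: E(K, 0xB) = 0x0; 0x4 ⊕ 0x0 = 0x4.
C5: E(K, 0x4) = 0x5; 0xA ⊕ 0x5 = 0xF.

C1 = 0xD, C2 = 0x0, C3 = 0xB, C4 = 0x4, C5 = 0xF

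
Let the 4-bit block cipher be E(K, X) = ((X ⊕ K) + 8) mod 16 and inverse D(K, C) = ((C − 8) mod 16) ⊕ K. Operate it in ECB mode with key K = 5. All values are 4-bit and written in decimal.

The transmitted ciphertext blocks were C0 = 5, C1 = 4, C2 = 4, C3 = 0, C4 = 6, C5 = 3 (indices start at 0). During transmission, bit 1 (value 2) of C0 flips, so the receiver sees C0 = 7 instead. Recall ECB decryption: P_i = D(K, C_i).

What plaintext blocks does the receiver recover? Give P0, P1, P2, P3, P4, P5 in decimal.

Only C0 changed, to 7. In ECB, a change in C_i affects only P_i. Decrypting the received ciphertext:
P0: D(K, 7) = 10.
P1: D(K, 4) = 9.
P2: D(K, 4) = 9.
P3: D(K, 0) = 13.
P4: D(K, 6) = 11.
P5: D(K, 3) = 14.
Blocks that differ from the original plaintext: P0.

P0 = 10, P1 = 9, P2 = 9, P3 = 13, P4 = 11, P5 = 14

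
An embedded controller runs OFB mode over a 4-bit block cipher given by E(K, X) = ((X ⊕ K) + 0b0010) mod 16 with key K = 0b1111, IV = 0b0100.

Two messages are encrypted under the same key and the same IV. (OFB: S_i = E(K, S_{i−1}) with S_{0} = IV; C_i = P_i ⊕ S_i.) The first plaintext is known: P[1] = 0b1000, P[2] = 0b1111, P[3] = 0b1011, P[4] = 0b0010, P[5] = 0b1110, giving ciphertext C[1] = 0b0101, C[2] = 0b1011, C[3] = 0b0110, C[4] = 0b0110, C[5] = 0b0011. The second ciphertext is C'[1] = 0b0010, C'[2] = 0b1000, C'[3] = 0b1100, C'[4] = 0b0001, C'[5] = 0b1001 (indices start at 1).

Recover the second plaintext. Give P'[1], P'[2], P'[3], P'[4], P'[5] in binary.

In OFB with a reused IV, both messages share the same keystream S_i, so C_i ⊕ C'_i = P_i ⊕ P'_i and thus P'_i = P_i ⊕ C_i ⊕ C'_i.
P'[1]: 0b1000 ⊕ 0b0101 ⊕ 0b0010 = 0b1111.
P'[2]: 0b1111 ⊕ 0b1011 ⊕ 0b1000 = 0b1100.
P'[3]: 0b1011 ⊕ 0b0110 ⊕ 0b1100 = 0b0001.
P'[4]: 0b0010 ⊕ 0b0110 ⊕ 0b0001 = 0b0101.
P'[5]: 0b1110 ⊕ 0b0011 ⊕ 0b1001 = 0b0100.

P'[1] = 0b1111, P'[2] = 0b1100, P'[3] = 0b0001, P'[4] = 0b0101, P'[5] = 0b0100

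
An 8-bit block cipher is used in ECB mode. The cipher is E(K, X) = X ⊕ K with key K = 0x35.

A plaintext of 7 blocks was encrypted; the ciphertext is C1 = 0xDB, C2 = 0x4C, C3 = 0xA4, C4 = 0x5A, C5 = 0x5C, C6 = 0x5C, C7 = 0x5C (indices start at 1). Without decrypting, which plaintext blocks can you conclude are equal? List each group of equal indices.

ECB encrypts each block independently with the same key, so equal ciphertext blocks imply equal plaintext blocks.
C5 = C6 = C7 = 0x5C, so P5 = P6 = P7.

P5 = P6 = P7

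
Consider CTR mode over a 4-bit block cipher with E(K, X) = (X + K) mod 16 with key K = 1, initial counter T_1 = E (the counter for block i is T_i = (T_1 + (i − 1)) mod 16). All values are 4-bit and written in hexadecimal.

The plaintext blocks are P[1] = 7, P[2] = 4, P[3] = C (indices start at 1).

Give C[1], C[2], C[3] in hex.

CTR encryption: S_i = E(K, T_i) where T_i is the counter for block i; C_i = P_i ⊕ S_i.
C[1]: T = E, S = E(K, T) = F; 7 ⊕ F = 8.
C[2]: T = F, S = E(K, T) = 0; 4 ⊕ 0 = 4.
C[3]: T = 0, S = E(K, T) = 1; C ⊕ 1 = D.

C[1] = 8, C[2] = 4, C[3] = D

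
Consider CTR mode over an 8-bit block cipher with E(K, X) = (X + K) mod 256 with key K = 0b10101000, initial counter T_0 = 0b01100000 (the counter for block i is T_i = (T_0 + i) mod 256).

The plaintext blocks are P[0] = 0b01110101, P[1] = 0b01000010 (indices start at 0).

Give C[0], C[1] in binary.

C[0] = 0b01111101, C[1] = 0b01001011

CTR encryption: S_i = E(K, T_i) where T_i is the counter for block i; C_i = P_i ⊕ S_i.
C[0]: T = 0b01100000, S = E(K, T) = 0b00001000; 0b01110101 ⊕ 0b00001000 = 0b01111101.
C[1]: T = 0b01100001, S = E(K, T) = 0b00001001; 0b01000010 ⊕ 0b00001001 = 0b01001011.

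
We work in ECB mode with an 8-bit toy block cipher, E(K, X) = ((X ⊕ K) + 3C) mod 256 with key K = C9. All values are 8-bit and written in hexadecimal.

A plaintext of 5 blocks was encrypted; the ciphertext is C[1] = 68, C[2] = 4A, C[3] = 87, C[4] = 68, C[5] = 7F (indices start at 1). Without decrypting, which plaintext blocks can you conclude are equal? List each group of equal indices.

ECB encrypts each block independently with the same key, so equal ciphertext blocks imply equal plaintext blocks.
C[1] = C[4] = 68, so P[1] = P[4].

P[1] = P[4]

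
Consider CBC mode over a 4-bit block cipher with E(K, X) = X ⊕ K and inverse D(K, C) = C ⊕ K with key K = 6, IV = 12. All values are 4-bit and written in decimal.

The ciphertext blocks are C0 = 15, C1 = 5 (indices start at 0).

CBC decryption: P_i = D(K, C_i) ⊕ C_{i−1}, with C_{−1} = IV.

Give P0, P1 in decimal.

P0 = 5, P1 = 12

P0: D(K, 15) = 9; 9 ⊕ 12 = 5.
P1: D(K, 5) = 3; 3 ⊕ 15 = 12.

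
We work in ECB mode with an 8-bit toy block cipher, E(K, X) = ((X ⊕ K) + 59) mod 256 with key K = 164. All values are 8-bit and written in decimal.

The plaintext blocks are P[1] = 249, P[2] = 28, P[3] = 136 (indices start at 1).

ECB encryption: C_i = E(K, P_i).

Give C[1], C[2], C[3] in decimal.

C[1] = 152, C[2] = 243, C[3] = 103

C[1]: E(K, 249) = 152.
C[2]: E(K, 28) = 243.
C[3]: E(K, 136) = 103.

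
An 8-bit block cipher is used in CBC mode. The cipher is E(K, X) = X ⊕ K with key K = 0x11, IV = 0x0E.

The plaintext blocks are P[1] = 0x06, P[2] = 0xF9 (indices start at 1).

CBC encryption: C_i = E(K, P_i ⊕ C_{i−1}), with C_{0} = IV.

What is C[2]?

C[1]: P[1] ⊕ 0x0E = 0x08; E(K, 0x08) = 0x19.
C[2]: P[2] ⊕ 0x19 = 0xE0; E(K, 0xE0) = 0xF1.

C[2] = 0xF1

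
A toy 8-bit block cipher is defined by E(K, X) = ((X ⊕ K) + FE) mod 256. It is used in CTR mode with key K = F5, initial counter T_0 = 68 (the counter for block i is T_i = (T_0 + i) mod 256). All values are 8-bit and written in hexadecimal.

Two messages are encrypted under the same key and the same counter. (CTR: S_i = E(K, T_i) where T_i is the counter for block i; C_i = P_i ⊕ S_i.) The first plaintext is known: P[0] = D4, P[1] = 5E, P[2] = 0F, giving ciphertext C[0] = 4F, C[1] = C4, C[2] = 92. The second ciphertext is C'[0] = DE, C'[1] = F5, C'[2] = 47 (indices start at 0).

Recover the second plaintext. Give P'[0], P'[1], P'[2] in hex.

P'[0] = 45, P'[1] = 6F, P'[2] = DA

In CTR with a reused counter, both messages share the same keystream S_i, so C_i ⊕ C'_i = P_i ⊕ P'_i and thus P'_i = P_i ⊕ C_i ⊕ C'_i.
P'[0]: D4 ⊕ 4F ⊕ DE = 45.
P'[1]: 5E ⊕ C4 ⊕ F5 = 6F.
P'[2]: 0F ⊕ 92 ⊕ 47 = DA.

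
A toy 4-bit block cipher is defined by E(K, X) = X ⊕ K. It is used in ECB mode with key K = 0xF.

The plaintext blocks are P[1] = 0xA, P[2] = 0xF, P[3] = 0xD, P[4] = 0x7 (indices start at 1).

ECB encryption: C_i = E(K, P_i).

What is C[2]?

C[2]: E(K, 0xF) = 0x0.

C[2] = 0x0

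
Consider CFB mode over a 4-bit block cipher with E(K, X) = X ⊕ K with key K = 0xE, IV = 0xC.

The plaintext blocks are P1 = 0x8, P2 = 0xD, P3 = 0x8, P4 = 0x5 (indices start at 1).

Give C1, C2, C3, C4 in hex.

CFB encryption: C_i = P_i ⊕ E(K, C_{i−1}), with C_{0} = IV.
C1: E(K, 0xC) = 0x2; 0x8 ⊕ 0x2 = 0xA.
C2: E(K, 0xA) = 0x4; 0xD ⊕ 0x4 = 0x9.
C3: E(K, 0x9) = 0x7; 0x8 ⊕ 0x7 = 0xF.
C4: E(K, 0xF) = 0x1; 0x5 ⊕ 0x1 = 0x4.

C1 = 0xA, C2 = 0x9, C3 = 0xF, C4 = 0x4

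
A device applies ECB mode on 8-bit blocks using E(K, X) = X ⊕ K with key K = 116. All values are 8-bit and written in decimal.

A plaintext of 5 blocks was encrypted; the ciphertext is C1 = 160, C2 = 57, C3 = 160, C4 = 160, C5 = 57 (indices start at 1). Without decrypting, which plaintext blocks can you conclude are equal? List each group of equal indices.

P1 = P3 = P4; P2 = P5

ECB encrypts each block independently with the same key, so equal ciphertext blocks imply equal plaintext blocks.
C1 = C3 = C4 = 160, so P1 = P3 = P4.
C2 = C5 = 57, so P2 = P5.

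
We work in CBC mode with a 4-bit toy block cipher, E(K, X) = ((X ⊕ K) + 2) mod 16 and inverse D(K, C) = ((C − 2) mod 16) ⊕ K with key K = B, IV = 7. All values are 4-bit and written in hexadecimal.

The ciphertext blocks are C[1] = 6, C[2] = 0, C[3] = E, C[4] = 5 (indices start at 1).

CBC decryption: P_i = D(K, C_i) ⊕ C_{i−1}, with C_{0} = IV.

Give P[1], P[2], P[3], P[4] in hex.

P[1] = 8, P[2] = 3, P[3] = 7, P[4] = 6

P[1]: D(K, 6) = F; F ⊕ 7 = 8.
P[2]: D(K, 0) = 5; 5 ⊕ 6 = 3.
P[3]: D(K, E) = 7; 7 ⊕ 0 = 7.
P[4]: D(K, 5) = 8; 8 ⊕ E = 6.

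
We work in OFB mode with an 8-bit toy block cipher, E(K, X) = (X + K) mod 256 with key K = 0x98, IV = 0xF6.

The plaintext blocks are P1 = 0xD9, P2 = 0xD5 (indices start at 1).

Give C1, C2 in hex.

C1 = 0x57, C2 = 0xF3

OFB encryption: S_i = E(K, S_{i−1}) with S_{0} = IV; C_i = P_i ⊕ S_i.
C1: S = E(K, 0xF6) = 0x8E; 0xD9 ⊕ 0x8E = 0x57.
C2: S = E(K, 0x8E) = 0x26; 0xD5 ⊕ 0x26 = 0xF3.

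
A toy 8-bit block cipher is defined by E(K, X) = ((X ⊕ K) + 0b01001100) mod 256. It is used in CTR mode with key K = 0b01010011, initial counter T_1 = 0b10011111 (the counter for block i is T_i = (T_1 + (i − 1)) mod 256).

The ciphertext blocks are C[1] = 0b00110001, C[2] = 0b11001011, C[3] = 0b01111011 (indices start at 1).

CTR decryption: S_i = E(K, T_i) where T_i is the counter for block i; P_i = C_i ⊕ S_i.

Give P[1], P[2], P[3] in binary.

P[1]: T = 0b10011111, S = E(K, T) = 0b00011000; 0b00110001 ⊕ 0b00011000 = 0b00101001.
P[2]: T = 0b10100000, S = E(K, T) = 0b00111111; 0b11001011 ⊕ 0b00111111 = 0b11110100.
P[3]: T = 0b10100001, S = E(K, T) = 0b00111110; 0b01111011 ⊕ 0b00111110 = 0b01000101.

P[1] = 0b00101001, P[2] = 0b11110100, P[3] = 0b01000101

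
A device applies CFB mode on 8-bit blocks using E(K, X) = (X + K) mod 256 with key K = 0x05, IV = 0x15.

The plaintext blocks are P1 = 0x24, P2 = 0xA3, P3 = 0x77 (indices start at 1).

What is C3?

C3 = 0x92

CFB encryption: C_i = P_i ⊕ E(K, C_{i−1}), with C_{0} = IV.
C1: E(K, 0x15) = 0x1A; 0x24 ⊕ 0x1A = 0x3E.
C2: E(K, 0x3E) = 0x43; 0xA3 ⊕ 0x43 = 0xE0.
C3: E(K, 0xE0) = 0xE5; 0x77 ⊕ 0xE5 = 0x92.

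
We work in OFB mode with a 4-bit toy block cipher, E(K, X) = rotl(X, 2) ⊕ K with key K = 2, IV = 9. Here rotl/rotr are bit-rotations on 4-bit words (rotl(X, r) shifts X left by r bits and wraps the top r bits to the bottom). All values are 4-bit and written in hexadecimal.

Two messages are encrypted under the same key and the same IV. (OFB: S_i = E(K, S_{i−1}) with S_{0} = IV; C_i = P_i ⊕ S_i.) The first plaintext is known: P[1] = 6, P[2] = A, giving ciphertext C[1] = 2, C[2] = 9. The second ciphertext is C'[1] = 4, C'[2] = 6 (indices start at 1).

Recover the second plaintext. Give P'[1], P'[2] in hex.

In OFB with a reused IV, both messages share the same keystream S_i, so C_i ⊕ C'_i = P_i ⊕ P'_i and thus P'_i = P_i ⊕ C_i ⊕ C'_i.
P'[1]: 6 ⊕ 2 ⊕ 4 = 0.
P'[2]: A ⊕ 9 ⊕ 6 = 5.

P'[1] = 0, P'[2] = 5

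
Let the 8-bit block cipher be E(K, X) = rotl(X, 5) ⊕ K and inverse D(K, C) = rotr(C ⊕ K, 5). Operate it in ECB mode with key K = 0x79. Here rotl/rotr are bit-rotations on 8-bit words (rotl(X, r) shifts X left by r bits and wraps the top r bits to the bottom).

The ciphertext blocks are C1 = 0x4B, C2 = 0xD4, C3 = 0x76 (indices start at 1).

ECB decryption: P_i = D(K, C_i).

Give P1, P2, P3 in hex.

P1: D(K, 0x4B) = 0x91.
P2: D(K, 0xD4) = 0x6D.
P3: D(K, 0x76) = 0x78.

P1 = 0x91, P2 = 0x6D, P3 = 0x78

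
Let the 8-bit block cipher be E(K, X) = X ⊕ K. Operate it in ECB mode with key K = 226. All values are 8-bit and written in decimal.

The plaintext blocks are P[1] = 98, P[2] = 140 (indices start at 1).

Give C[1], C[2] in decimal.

ECB encryption: C_i = E(K, P_i).
C[1]: E(K, 98) = 128.
C[2]: E(K, 140) = 110.

C[1] = 128, C[2] = 110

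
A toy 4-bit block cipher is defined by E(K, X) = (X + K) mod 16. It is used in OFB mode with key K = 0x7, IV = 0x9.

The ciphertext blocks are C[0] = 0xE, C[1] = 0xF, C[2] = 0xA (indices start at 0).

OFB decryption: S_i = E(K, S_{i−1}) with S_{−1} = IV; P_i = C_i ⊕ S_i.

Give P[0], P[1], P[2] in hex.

P[0]: S = E(K, 0x9) = 0x0; 0xE ⊕ 0x0 = 0xE.
P[1]: S = E(K, 0x0) = 0x7; 0xF ⊕ 0x7 = 0x8.
P[2]: S = E(K, 0x7) = 0xE; 0xA ⊕ 0xE = 0x4.

P[0] = 0xE, P[1] = 0x8, P[2] = 0x4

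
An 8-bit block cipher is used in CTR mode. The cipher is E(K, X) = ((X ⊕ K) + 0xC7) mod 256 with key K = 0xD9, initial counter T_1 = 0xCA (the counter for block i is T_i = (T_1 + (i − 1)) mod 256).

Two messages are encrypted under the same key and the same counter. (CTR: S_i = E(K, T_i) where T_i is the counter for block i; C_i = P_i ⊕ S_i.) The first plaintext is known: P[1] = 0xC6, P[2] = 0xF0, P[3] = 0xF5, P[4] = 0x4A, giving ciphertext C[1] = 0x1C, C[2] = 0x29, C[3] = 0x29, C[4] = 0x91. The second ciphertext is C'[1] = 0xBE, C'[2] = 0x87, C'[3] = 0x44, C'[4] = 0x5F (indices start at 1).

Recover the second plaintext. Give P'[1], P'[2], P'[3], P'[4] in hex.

In CTR with a reused counter, both messages share the same keystream S_i, so C_i ⊕ C'_i = P_i ⊕ P'_i and thus P'_i = P_i ⊕ C_i ⊕ C'_i.
P'[1]: 0xC6 ⊕ 0x1C ⊕ 0xBE = 0x64.
P'[2]: 0xF0 ⊕ 0x29 ⊕ 0x87 = 0x5E.
P'[3]: 0xF5 ⊕ 0x29 ⊕ 0x44 = 0x98.
P'[4]: 0x4A ⊕ 0x91 ⊕ 0x5F = 0x84.

P'[1] = 0x64, P'[2] = 0x5E, P'[3] = 0x98, P'[4] = 0x84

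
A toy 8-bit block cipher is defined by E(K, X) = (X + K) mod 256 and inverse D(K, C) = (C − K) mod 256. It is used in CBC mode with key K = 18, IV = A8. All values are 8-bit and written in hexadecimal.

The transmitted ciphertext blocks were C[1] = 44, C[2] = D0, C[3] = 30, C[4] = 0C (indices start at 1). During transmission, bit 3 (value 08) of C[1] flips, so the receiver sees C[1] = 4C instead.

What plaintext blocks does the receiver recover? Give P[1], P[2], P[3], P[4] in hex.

CBC decryption: P_i = D(K, C_i) ⊕ C_{i−1}, with C_{0} = IV.
Only C[1] changed, to 4C. In CBC, a change in C_i garbles P_i and flips the same bit in P_{i+1}. Decrypting the received ciphertext:
P[1]: D(K, 4C) = 34; 34 ⊕ A8 = 9C.
P[2]: D(K, D0) = B8; B8 ⊕ 4C = F4.
P[3]: D(K, 30) = 18; 18 ⊕ D0 = C8.
P[4]: D(K, 0C) = F4; F4 ⊕ 30 = C4.
Blocks that differ from the original plaintext: P[1], P[2].

P[1] = 9C, P[2] = F4, P[3] = C8, P[4] = C4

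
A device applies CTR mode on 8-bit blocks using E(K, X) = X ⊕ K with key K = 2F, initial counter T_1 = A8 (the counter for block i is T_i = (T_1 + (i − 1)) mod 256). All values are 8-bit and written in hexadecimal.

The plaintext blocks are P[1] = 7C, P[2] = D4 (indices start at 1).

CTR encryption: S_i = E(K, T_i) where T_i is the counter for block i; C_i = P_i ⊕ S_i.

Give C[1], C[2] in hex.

C[1] = FB, C[2] = 52

C[1]: T = A8, S = E(K, T) = 87; 7C ⊕ 87 = FB.
C[2]: T = A9, S = E(K, T) = 86; D4 ⊕ 86 = 52.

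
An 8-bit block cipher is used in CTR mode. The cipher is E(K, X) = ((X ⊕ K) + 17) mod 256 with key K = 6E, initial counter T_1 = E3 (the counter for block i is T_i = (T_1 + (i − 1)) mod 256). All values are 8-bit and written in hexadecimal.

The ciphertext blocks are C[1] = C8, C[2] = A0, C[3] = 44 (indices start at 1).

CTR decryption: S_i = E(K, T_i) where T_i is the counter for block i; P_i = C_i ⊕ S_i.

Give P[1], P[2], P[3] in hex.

P[1] = 6C, P[2] = 01, P[3] = E6

P[1]: T = E3, S = E(K, T) = A4; C8 ⊕ A4 = 6C.
P[2]: T = E4, S = E(K, T) = A1; A0 ⊕ A1 = 01.
P[3]: T = E5, S = E(K, T) = A2; 44 ⊕ A2 = E6.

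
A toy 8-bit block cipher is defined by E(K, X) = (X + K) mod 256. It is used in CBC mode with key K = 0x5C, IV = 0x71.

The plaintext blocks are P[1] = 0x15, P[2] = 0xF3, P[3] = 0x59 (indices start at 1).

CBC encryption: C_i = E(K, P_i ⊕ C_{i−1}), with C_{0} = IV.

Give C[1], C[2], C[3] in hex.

C[1] = 0xC0, C[2] = 0x8F, C[3] = 0x32

C[1]: P[1] ⊕ 0x71 = 0x64; E(K, 0x64) = 0xC0.
C[2]: P[2] ⊕ 0xC0 = 0x33; E(K, 0x33) = 0x8F.
C[3]: P[3] ⊕ 0x8F = 0xD6; E(K, 0xD6) = 0x32.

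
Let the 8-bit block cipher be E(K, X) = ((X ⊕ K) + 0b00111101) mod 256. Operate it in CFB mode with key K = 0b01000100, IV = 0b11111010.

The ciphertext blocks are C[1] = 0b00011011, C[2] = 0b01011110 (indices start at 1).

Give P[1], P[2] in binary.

CFB decryption: P_i = C_i ⊕ E(K, C_{i−1}), with C_{0} = IV.
P[1]: E(K, 0b11111010) = 0b11111011; 0b00011011 ⊕ 0b11111011 = 0b11100000.
P[2]: E(K, 0b00011011) = 0b10011100; 0b01011110 ⊕ 0b10011100 = 0b11000010.

P[1] = 0b11100000, P[2] = 0b11000010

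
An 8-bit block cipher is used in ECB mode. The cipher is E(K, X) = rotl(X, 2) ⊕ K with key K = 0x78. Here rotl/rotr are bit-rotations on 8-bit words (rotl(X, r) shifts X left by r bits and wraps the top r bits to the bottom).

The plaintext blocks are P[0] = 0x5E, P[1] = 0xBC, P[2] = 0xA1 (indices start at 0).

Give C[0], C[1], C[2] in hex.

C[0] = 0x01, C[1] = 0x8A, C[2] = 0xFE

ECB encryption: C_i = E(K, P_i).
C[0]: E(K, 0x5E) = 0x01.
C[1]: E(K, 0xBC) = 0x8A.
C[2]: E(K, 0xA1) = 0xFE.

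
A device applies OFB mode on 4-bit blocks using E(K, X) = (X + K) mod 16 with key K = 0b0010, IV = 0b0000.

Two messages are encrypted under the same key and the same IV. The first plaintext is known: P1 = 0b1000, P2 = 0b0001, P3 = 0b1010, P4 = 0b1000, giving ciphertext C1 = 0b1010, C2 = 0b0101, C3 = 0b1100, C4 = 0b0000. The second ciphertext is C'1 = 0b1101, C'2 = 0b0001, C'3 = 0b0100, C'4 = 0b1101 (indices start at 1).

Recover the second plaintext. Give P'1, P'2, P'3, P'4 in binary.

P'1 = 0b1111, P'2 = 0b0101, P'3 = 0b0010, P'4 = 0b0101

In OFB with a reused IV, both messages share the same keystream S_i, so C_i ⊕ C'_i = P_i ⊕ P'_i and thus P'_i = P_i ⊕ C_i ⊕ C'_i.
P'1: 0b1000 ⊕ 0b1010 ⊕ 0b1101 = 0b1111.
P'2: 0b0001 ⊕ 0b0101 ⊕ 0b0001 = 0b0101.
P'3: 0b1010 ⊕ 0b1100 ⊕ 0b0100 = 0b0010.
P'4: 0b1000 ⊕ 0b0000 ⊕ 0b1101 = 0b0101.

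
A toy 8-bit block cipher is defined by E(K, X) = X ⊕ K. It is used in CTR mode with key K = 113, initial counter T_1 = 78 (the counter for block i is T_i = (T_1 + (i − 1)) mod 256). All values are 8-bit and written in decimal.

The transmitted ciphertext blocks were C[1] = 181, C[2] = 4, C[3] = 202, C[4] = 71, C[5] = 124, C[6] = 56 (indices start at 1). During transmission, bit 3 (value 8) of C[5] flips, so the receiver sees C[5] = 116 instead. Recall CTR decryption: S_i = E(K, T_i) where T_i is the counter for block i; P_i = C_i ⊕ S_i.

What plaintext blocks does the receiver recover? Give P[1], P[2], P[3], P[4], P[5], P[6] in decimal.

P[1] = 138, P[2] = 58, P[3] = 235, P[4] = 103, P[5] = 87, P[6] = 26

Only C[5] changed, to 116. In CTR, a change in C_i flips the same bit in P_i only; the keystream is unaffected. Decrypting the received ciphertext:
P[1]: T = 78, S = E(K, T) = 63; 181 ⊕ 63 = 138.
P[2]: T = 79, S = E(K, T) = 62; 4 ⊕ 62 = 58.
P[3]: T = 80, S = E(K, T) = 33; 202 ⊕ 33 = 235.
P[4]: T = 81, S = E(K, T) = 32; 71 ⊕ 32 = 103.
P[5]: T = 82, S = E(K, T) = 35; 116 ⊕ 35 = 87.
P[6]: T = 83, S = E(K, T) = 34; 56 ⊕ 34 = 26.
Blocks that differ from the original plaintext: P[5].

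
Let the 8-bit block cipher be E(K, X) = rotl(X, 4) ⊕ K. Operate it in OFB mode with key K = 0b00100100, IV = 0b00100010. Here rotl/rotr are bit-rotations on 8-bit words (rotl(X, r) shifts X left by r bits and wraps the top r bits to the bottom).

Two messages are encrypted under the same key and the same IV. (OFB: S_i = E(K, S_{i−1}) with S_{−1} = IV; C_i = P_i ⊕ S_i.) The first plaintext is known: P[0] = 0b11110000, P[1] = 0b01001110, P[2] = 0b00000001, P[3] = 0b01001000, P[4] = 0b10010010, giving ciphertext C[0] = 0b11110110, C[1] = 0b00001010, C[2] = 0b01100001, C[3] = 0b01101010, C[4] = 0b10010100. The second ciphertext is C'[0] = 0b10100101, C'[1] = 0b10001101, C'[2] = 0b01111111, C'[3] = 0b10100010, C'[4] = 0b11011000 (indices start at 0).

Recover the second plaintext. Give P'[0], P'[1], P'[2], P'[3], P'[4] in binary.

In OFB with a reused IV, both messages share the same keystream S_i, so C_i ⊕ C'_i = P_i ⊕ P'_i and thus P'_i = P_i ⊕ C_i ⊕ C'_i.
P'[0]: 0b11110000 ⊕ 0b11110110 ⊕ 0b10100101 = 0b10100011.
P'[1]: 0b01001110 ⊕ 0b00001010 ⊕ 0b10001101 = 0b11001001.
P'[2]: 0b00000001 ⊕ 0b01100001 ⊕ 0b01111111 = 0b00011111.
P'[3]: 0b01001000 ⊕ 0b01101010 ⊕ 0b10100010 = 0b10000000.
P'[4]: 0b10010010 ⊕ 0b10010100 ⊕ 0b11011000 = 0b11011110.

P'[0] = 0b10100011, P'[1] = 0b11001001, P'[2] = 0b00011111, P'[3] = 0b10000000, P'[4] = 0b11011110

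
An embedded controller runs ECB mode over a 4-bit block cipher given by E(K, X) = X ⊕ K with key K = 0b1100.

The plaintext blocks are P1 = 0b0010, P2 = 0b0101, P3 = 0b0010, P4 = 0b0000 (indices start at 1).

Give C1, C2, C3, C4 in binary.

ECB encryption: C_i = E(K, P_i).
C1: E(K, 0b0010) = 0b1110.
C2: E(K, 0b0101) = 0b1001.
C3: E(K, 0b0010) = 0b1110.
C4: E(K, 0b0000) = 0b1100.

C1 = 0b1110, C2 = 0b1001, C3 = 0b1110, C4 = 0b1100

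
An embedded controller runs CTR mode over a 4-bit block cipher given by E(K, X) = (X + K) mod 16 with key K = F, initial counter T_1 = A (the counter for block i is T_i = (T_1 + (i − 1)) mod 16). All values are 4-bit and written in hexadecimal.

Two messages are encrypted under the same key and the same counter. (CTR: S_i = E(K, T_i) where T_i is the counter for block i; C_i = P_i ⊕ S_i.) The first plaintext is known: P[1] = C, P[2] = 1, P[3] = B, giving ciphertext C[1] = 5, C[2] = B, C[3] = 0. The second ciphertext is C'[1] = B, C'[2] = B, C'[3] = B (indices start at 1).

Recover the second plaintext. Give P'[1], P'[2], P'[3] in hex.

In CTR with a reused counter, both messages share the same keystream S_i, so C_i ⊕ C'_i = P_i ⊕ P'_i and thus P'_i = P_i ⊕ C_i ⊕ C'_i.
P'[1]: C ⊕ 5 ⊕ B = 2.
P'[2]: 1 ⊕ B ⊕ B = 1.
P'[3]: B ⊕ 0 ⊕ B = 0.

P'[1] = 2, P'[2] = 1, P'[3] = 0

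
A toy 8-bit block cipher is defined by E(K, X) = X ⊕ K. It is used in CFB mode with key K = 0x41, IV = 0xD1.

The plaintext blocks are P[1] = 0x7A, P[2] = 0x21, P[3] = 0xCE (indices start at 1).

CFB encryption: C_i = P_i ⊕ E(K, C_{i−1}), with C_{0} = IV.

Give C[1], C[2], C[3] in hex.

C[1] = 0xEA, C[2] = 0x8A, C[3] = 0x05

C[1]: E(K, 0xD1) = 0x90; 0x7A ⊕ 0x90 = 0xEA.
C[2]: E(K, 0xEA) = 0xAB; 0x21 ⊕ 0xAB = 0x8A.
C[3]: E(K, 0x8A) = 0xCB; 0xCE ⊕ 0xCB = 0x05.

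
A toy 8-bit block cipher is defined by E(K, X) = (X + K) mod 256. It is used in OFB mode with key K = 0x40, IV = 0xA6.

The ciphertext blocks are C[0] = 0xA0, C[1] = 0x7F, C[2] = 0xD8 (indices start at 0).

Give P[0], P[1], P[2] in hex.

OFB decryption: S_i = E(K, S_{i−1}) with S_{−1} = IV; P_i = C_i ⊕ S_i.
P[0]: S = E(K, 0xA6) = 0xE6; 0xA0 ⊕ 0xE6 = 0x46.
P[1]: S = E(K, 0xE6) = 0x26; 0x7F ⊕ 0x26 = 0x59.
P[2]: S = E(K, 0x26) = 0x66; 0xD8 ⊕ 0x66 = 0xBE.

P[0] = 0x46, P[1] = 0x59, P[2] = 0xBE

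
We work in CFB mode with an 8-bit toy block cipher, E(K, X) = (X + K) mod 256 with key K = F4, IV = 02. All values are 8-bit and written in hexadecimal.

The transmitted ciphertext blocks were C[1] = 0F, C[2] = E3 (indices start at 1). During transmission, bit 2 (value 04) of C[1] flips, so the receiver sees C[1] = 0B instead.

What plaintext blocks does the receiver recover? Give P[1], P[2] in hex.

CFB decryption: P_i = C_i ⊕ E(K, C_{i−1}), with C_{0} = IV.
Only C[1] changed, to 0B. In CFB, a change in C_i flips the same bit in P_i and garbles P_{i+1}. Decrypting the received ciphertext:
P[1]: E(K, 02) = F6; 0B ⊕ F6 = FD.
P[2]: E(K, 0B) = FF; E3 ⊕ FF = 1C.
Blocks that differ from the original plaintext: P[1], P[2].

P[1] = FD, P[2] = 1C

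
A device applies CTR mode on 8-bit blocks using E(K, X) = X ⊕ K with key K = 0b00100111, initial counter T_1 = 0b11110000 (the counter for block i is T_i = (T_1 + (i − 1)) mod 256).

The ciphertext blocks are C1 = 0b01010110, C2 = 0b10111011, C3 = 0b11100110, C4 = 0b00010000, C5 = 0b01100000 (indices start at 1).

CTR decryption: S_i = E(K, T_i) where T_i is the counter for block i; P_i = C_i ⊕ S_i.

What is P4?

P4: T = 0b11110011, S = E(K, T) = 0b11010100; 0b00010000 ⊕ 0b11010100 = 0b11000100.

P4 = 0b11000100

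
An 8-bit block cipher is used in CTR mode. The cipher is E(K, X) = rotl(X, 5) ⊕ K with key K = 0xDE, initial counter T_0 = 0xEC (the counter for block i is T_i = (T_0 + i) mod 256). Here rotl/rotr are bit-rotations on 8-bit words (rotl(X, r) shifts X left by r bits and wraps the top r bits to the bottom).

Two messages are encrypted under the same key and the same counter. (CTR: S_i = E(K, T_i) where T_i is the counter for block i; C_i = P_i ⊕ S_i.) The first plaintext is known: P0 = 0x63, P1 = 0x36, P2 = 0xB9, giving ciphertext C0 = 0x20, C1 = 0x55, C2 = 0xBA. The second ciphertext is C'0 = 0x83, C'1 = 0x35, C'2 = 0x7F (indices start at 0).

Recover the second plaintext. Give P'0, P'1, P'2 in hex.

In CTR with a reused counter, both messages share the same keystream S_i, so C_i ⊕ C'_i = P_i ⊕ P'_i and thus P'_i = P_i ⊕ C_i ⊕ C'_i.
P'0: 0x63 ⊕ 0x20 ⊕ 0x83 = 0xC0.
P'1: 0x36 ⊕ 0x55 ⊕ 0x35 = 0x56.
P'2: 0xB9 ⊕ 0xBA ⊕ 0x7F = 0x7C.

P'0 = 0xC0, P'1 = 0x56, P'2 = 0x7C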